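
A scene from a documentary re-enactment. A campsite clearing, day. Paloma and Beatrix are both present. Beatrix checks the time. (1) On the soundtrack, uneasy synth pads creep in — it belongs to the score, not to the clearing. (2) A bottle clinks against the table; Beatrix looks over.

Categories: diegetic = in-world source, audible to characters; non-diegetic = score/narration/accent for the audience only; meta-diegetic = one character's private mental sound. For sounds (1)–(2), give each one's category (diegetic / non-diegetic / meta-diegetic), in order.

Sound (1): it has no source in the story world and no character can hear it — it's underscore, so non-diegetic.
(2) is diegetic: a bottle is a real object/event in the scene's world.

non-diegetic, diegetic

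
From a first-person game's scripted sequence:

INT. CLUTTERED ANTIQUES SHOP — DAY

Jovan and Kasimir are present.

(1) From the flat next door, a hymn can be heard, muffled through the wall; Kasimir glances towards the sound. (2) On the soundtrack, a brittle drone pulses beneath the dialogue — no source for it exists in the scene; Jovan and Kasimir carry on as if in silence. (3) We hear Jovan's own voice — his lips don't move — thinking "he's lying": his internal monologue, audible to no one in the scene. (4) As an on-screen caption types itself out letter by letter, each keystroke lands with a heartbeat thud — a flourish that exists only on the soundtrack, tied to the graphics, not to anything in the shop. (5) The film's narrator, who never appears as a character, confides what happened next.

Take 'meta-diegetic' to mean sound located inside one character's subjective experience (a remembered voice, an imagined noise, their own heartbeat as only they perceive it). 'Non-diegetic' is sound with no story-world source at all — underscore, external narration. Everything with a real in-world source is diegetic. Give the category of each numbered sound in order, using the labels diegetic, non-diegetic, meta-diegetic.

Sound (1): it's coming from the flat next door — a location within the story world — and Kasimir reacts, so diegetic.
Sound (2): it has no source in the story world and no character can hear it — it's underscore, so non-diegetic.
(3) is meta-diegetic: internal monologue — inside Jovan's mind, not spoken into the scene.
(4) sound married to a title/caption — outside the diegesis by definition → non-diegetic.
(5) is non-diegetic: the narrator exists outside the story world, addressing only the audience.

diegetic, non-diegetic, meta-diegetic, non-diegetic, non-diegetic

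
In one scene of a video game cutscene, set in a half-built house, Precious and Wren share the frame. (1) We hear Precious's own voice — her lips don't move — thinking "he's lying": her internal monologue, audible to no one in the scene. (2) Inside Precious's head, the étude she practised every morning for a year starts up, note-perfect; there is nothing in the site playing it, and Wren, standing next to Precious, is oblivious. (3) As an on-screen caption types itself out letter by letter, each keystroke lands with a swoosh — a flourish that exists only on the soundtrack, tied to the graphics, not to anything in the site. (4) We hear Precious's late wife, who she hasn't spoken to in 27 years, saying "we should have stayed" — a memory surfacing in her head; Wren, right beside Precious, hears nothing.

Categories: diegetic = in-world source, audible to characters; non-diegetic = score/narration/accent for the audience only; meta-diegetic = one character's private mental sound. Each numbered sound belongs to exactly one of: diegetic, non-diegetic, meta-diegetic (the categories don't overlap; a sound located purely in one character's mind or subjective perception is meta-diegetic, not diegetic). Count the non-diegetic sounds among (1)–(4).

(1) Precious's thought-voice: a private mental sound no other character can hear → meta-diegetic.
Sound (2): remembered music, private to Precious — Wren is oblivious because it isn't in the room, so meta-diegetic.
(3) the caption isn't part of the story world, so neither is the sound tied to it → non-diegetic.
(4) is meta-diegetic: a remembered line, private to Precious — not present in the room, not audible to Wren.
So 1 of the 4 is non-diegetic: (3).

1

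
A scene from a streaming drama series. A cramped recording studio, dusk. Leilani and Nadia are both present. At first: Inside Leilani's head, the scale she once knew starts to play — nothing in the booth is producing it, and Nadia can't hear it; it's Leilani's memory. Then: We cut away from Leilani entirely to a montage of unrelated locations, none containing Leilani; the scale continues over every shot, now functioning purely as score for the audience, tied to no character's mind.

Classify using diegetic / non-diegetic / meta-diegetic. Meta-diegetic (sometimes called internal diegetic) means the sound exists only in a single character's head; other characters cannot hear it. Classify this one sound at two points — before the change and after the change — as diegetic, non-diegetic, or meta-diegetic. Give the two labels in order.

Before the change: the music lives inside Leilani's mind alone; Nadia can't hear it → meta-diegetic.
After the change: once it plays over shots Leilani isn't in, detached from any character's subjectivity, it's conventional underscore → non-diegetic.

meta-diegetic, non-diegetic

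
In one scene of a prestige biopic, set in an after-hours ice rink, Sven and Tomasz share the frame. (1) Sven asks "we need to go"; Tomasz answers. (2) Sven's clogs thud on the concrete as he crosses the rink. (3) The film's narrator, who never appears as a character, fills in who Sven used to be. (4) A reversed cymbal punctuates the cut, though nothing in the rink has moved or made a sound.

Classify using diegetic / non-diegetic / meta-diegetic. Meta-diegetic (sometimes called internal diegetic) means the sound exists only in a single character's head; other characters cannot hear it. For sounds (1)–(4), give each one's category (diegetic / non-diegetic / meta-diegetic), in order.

diegetic, diegetic, non-diegetic, non-diegetic

(1) is diegetic: Sven is a character speaking aloud in the scene.
(2) is diegetic: it's the physical sound of Sven moving in the space.
(3) external voice-over — not a character, not heard by anyone in the scene → non-diegetic.
(4) it's a sound-design accent with no in-world source; no one in the scene can hear it → non-diegetic.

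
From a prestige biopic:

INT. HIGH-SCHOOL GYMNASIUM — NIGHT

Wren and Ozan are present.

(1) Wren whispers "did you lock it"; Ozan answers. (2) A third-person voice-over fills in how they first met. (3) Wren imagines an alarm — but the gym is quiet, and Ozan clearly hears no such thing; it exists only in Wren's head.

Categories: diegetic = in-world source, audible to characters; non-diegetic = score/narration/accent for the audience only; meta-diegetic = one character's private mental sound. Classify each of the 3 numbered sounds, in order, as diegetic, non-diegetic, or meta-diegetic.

Sound (1): Wren is a character speaking aloud in the scene, so diegetic.
(2) external voice-over — not a character, not heard by anyone in the scene → non-diegetic.
(3) Wren alone 'hears' it — an imagined sound, not present in the space → meta-diegetic.

diegetic, non-diegetic, meta-diegetic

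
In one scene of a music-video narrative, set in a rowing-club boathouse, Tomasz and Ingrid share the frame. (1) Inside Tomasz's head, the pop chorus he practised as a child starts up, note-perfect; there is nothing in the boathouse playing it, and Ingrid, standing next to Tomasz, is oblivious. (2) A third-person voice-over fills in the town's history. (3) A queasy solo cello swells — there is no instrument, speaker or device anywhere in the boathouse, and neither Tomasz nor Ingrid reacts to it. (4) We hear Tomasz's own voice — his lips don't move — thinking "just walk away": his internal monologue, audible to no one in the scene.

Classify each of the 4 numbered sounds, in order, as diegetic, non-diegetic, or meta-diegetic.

meta-diegetic, non-diegetic, non-diegetic, meta-diegetic

Sound (1): remembered music, private to Tomasz — Ingrid is oblivious because it isn't in the room, so meta-diegetic.
(2) is non-diegetic: the narrator exists outside the story world, addressing only the audience.
(3) it has no source in the story world and no character can hear it — it's underscore → non-diegetic.
(4) is meta-diegetic: internal monologue — inside Tomasz's mind, not spoken into the scene.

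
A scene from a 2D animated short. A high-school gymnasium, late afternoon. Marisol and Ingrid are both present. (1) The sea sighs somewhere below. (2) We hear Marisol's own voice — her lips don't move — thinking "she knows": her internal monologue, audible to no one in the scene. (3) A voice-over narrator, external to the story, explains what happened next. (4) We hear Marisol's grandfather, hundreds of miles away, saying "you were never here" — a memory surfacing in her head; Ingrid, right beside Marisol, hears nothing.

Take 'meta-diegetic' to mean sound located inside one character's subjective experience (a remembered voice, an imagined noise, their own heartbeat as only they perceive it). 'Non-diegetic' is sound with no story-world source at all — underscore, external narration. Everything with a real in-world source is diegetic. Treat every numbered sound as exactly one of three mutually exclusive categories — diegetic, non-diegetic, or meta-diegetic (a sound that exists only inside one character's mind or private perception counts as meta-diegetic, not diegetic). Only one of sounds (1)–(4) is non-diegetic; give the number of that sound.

3

(1) is diegetic: it's the actual ambient sound of the location.
(2) Marisol's thought-voice: a private mental sound no other character can hear → meta-diegetic.
(3) the narrator exists outside the story world, addressing only the audience → non-diegetic.
Sound (4): it's Marisol's recollection rendered as sound; the other character can't hear it, so meta-diegetic.
Only (3) is non-diegetic.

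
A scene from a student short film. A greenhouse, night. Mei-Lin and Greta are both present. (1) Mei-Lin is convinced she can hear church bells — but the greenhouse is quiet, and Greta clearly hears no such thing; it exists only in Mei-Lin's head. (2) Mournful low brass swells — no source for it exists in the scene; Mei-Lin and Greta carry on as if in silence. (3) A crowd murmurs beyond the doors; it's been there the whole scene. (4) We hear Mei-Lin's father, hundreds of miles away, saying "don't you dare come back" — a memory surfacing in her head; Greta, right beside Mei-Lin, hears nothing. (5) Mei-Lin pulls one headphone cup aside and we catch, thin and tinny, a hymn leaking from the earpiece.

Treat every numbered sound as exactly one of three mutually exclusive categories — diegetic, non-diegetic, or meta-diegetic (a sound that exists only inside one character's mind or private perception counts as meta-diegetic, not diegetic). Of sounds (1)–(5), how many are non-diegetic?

1

(1) Mei-Lin alone 'hears' it — an imagined sound, not present in the space → meta-diegetic.
Sound (2): score with no on-screen or off-screen source; it exists for the audience alone, so non-diegetic.
Sound (3): a crowd is part of the location's real environment, so diegetic.
Sound (4): it's Mei-Lin's recollection rendered as sound; the other character can't hear it, so meta-diegetic.
(5) is diegetic: the headphones are an on-screen source.
So 1 of the 5 is non-diegetic: (2).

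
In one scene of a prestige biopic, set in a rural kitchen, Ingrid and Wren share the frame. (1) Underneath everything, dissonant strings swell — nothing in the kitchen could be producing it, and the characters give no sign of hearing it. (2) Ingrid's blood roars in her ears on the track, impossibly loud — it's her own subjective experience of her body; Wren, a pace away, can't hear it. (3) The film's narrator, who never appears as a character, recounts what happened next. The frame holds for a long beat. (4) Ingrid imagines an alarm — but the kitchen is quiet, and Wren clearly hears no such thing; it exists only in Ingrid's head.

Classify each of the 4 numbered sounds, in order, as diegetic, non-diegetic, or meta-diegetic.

(1) is non-diegetic: score with no on-screen or off-screen source; it exists for the audience alone.
(2) it's Ingrid's internal bodily sensation rendered as sound; only Ingrid 'hears' it → meta-diegetic.
(3) external voice-over — not a character, not heard by anyone in the scene → non-diegetic.
(4) Ingrid alone 'hears' it — an imagined sound, not present in the space → meta-diegetic.

non-diegetic, meta-diegetic, non-diegetic, meta-diegetic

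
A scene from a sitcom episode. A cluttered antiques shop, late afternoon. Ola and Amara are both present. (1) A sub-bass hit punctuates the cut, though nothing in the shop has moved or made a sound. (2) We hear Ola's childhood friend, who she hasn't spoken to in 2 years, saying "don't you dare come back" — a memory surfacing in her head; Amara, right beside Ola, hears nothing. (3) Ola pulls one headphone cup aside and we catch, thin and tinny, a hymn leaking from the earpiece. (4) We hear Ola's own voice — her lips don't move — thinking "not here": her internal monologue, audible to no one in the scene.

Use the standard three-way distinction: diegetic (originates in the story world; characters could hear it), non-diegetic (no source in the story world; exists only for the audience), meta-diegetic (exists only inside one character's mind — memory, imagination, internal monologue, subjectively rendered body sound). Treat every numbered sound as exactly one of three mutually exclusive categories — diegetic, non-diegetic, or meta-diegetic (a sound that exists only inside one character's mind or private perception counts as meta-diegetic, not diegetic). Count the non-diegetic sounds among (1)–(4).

1

Sound (1): nothing in the scene produces it; it's an accent added for the audience, so non-diegetic.
Sound (2): it's Ola's recollection rendered as sound; the other character can't hear it, so meta-diegetic.
(3) is diegetic: the earpiece is a real device on Ola's head — source music.
Sound (4): it's Ola's unspoken thought, heard only by the audience via her subjectivity, so meta-diegetic.
Non-diegetic: (1) — that's 1.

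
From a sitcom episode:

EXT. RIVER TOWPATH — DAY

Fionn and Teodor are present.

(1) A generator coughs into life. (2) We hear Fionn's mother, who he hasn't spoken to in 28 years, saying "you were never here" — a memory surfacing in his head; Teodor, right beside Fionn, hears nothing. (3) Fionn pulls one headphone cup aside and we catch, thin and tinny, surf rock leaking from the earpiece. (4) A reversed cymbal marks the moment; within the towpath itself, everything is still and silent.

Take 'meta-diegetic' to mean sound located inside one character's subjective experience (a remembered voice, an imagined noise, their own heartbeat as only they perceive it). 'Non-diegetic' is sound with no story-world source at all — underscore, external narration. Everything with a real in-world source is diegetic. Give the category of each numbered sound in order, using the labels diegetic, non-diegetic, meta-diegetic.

diegetic, meta-diegetic, diegetic, non-diegetic

Sound (1): a generator is a real object/event in the scene's world, so diegetic.
Sound (2): a remembered line, private to Fionn — not present in the room, not audible to Teodor, so meta-diegetic.
(3) is diegetic: the earpiece is a real device on Fionn's head — source music.
Sound (4): it's a sound-design accent with no in-world source; no one in the scene can hear it, so non-diegetic.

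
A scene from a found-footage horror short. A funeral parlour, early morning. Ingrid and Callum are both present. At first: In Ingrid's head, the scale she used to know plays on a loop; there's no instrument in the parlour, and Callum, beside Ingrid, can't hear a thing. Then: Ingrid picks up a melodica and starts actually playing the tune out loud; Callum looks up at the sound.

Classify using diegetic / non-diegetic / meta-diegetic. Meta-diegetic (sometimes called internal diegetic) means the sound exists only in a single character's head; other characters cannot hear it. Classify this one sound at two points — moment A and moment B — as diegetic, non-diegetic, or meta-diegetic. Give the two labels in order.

meta-diegetic, diegetic

Moment A: the tune exists only as Ingrid's private memory; Callum can't hear it → meta-diegetic.
Moment B: Ingrid is now producing it live on a melodica, in the room, and Callum hears it → diegetic.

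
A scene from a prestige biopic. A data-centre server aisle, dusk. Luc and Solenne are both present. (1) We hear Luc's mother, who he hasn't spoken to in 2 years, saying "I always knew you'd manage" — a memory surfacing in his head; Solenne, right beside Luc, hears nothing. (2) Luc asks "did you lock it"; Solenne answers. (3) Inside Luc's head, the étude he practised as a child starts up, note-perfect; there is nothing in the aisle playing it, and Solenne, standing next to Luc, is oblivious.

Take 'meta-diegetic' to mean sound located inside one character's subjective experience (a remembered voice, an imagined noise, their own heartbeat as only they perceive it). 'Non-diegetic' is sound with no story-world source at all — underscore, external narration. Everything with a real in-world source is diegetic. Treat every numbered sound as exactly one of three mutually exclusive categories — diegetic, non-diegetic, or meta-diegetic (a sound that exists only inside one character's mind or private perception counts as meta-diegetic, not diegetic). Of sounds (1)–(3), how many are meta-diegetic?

2

(1) it's Luc's recollection rendered as sound; the other character can't hear it → meta-diegetic.
(2) on-screen dialogue — Luc speaks and Solenne is there to hear → diegetic.
(3) remembered music, private to Luc — Solenne is oblivious because it isn't in the room → meta-diegetic.
Meta-diegetic: (1), (3) — that's 2.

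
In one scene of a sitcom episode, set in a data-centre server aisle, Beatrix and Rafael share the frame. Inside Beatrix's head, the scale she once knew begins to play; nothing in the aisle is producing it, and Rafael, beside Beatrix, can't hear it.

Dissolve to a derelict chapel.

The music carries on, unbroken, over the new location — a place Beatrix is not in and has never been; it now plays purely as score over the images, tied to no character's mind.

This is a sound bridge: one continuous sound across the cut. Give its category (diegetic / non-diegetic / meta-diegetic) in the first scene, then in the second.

meta-diegetic, non-diegetic

Scene one: the music exists only inside Beatrix's mind; Rafael can't hear it → meta-diegetic.
Scene two: it's detached from Beatrix entirely and plays over unrelated images with no in-world source — conventional underscore → non-diegetic.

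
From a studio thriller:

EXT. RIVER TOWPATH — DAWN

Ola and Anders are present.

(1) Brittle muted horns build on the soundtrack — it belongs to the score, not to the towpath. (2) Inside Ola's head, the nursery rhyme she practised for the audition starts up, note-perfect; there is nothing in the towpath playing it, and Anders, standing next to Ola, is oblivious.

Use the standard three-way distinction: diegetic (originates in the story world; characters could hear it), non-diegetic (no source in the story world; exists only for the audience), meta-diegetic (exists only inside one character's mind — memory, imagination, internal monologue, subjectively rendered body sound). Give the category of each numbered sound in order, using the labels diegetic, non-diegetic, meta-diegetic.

non-diegetic, meta-diegetic

Sound (1): it has no source in the story world and no character can hear it — it's underscore, so non-diegetic.
(2) the music is a memory playing inside Ola's mind alone; no real-world source, Anders can't hear it → meta-diegetic.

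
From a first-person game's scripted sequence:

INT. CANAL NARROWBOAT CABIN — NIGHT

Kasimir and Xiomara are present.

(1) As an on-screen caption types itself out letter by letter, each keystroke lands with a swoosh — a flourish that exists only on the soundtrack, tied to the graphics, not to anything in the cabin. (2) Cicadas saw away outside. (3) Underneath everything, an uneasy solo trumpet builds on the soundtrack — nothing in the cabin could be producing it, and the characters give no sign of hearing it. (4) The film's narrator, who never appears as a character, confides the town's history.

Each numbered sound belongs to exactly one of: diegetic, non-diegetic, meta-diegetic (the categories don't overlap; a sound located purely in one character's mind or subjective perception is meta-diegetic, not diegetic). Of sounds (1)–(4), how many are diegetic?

Sound (1): sound married to a title/caption — outside the diegesis by definition, so non-diegetic.
Sound (2): cicadas is part of the location's real environment, so diegetic.
Sound (3): nothing in the cabin produces it and the characters don't hear it — pure soundtrack, so non-diegetic.
Sound (4): external voice-over — not a character, not heard by anyone in the scene, so non-diegetic.
Diegetic: (2) — that's 1.

1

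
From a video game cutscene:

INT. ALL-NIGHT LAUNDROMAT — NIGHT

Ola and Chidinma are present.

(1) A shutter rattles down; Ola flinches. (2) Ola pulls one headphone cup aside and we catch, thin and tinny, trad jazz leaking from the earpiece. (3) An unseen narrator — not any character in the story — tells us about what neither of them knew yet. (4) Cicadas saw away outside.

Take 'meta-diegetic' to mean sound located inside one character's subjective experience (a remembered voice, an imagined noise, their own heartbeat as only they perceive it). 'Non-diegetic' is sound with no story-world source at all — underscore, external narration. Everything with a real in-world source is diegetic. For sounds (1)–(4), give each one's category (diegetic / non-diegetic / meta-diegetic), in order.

Sound (1): a shutter is a real object/event in the scene's world, so diegetic.
(2) the headphones are an on-screen source → diegetic.
(3) is non-diegetic: the narrator exists outside the story world, addressing only the audience.
(4) is diegetic: ambient/room sound belonging to the story's physical space.

diegetic, diegetic, non-diegetic, diegetic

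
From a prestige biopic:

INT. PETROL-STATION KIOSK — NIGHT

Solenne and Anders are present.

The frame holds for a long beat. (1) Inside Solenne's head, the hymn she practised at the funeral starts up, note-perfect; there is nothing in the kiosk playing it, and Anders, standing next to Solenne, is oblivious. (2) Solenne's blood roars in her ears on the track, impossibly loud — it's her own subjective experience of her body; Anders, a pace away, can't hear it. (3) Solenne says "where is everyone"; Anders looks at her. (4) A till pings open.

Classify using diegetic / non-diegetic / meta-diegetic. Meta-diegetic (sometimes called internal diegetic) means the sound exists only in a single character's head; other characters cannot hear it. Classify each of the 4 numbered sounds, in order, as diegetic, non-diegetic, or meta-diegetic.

(1) remembered music, private to Solenne — Anders is oblivious because it isn't in the room → meta-diegetic.
Sound (2): a subjective body sound — Solenne's private perception, inaudible to Anders, so meta-diegetic.
Sound (3): Solenne is a character speaking aloud in the scene, so diegetic.
Sound (4): the sound comes from a till physically present in the location, so diegetic.

meta-diegetic, meta-diegetic, diegetic, diegetic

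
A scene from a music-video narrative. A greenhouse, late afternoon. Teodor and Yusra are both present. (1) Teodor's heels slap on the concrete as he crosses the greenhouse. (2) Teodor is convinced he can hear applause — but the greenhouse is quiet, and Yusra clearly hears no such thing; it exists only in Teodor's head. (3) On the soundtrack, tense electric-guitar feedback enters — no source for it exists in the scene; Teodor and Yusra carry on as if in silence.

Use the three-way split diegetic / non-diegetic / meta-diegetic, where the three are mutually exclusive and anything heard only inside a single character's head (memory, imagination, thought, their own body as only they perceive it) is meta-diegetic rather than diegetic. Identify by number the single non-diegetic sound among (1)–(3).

(1) is diegetic: a character's body making contact with the set — an in-world sound.
(2) is meta-diegetic: Teodor alone 'hears' it — an imagined sound, not present in the space.
(3) is non-diegetic: it has no source in the story world and no character can hear it — it's underscore.
Only (3) is non-diegetic.

3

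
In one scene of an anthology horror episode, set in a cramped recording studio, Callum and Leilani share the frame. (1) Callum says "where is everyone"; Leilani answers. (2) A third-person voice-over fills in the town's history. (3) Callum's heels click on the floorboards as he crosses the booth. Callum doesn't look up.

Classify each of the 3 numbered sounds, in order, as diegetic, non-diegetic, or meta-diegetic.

(1) Callum is a character speaking aloud in the scene → diegetic.
(2) the narrator exists outside the story world, addressing only the audience → non-diegetic.
(3) is diegetic: it's the physical sound of Callum moving in the space.

diegetic, non-diegetic, diegetic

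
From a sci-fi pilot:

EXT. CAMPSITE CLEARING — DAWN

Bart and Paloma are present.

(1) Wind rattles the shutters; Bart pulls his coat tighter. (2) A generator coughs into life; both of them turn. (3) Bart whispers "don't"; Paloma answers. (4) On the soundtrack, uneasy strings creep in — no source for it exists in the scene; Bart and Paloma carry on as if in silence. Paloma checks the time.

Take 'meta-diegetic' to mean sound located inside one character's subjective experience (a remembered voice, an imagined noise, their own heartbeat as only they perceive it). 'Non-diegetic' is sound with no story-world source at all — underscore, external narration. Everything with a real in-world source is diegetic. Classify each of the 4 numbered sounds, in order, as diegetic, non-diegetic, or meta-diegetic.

Sound (1): ambient/room sound belonging to the story's physical space, so diegetic.
Sound (2): the sound comes from a generator physically present in the location, so diegetic.
(3) spoken by a character present in the story world → diegetic.
(4) is non-diegetic: score with no on-screen or off-screen source; it exists for the audience alone.

diegetic, diegetic, diegetic, non-diegetic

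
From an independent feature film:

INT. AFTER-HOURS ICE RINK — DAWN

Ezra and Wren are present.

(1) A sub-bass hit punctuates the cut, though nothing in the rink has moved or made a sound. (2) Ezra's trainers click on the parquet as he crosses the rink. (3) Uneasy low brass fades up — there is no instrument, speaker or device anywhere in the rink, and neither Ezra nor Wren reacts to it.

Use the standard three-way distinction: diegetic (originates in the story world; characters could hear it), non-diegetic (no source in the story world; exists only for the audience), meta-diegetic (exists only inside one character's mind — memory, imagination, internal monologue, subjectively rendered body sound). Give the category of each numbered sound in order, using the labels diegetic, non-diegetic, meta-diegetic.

non-diegetic, diegetic, non-diegetic

Sound (1): an editorial stinger — it belongs to the cut, not the story world, so non-diegetic.
Sound (2): it's the physical sound of Ezra moving in the space, so diegetic.
Sound (3): nothing in the rink produces it and the characters don't hear it — pure soundtrack, so non-diegetic.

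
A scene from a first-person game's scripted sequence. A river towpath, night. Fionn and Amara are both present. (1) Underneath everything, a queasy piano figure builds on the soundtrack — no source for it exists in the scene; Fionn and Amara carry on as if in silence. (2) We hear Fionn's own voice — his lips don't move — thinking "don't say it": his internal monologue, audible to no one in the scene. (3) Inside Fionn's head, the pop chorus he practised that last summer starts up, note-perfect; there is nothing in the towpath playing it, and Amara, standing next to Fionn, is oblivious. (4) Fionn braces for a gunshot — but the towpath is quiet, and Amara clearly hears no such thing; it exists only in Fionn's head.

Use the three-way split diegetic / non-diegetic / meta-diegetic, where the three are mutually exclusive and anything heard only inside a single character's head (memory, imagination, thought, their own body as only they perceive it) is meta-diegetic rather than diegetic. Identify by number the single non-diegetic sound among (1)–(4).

1

Sound (1): nothing in the towpath produces it and the characters don't hear it — pure soundtrack, so non-diegetic.
Sound (2): Fionn's thought-voice: a private mental sound no other character can hear, so meta-diegetic.
(3) is meta-diegetic: it lives in Fionn's subjectivity, not in the towpath.
(4) is meta-diegetic: Fionn alone 'hears' it — an imagined sound, not present in the space.
Only (1) is non-diegetic.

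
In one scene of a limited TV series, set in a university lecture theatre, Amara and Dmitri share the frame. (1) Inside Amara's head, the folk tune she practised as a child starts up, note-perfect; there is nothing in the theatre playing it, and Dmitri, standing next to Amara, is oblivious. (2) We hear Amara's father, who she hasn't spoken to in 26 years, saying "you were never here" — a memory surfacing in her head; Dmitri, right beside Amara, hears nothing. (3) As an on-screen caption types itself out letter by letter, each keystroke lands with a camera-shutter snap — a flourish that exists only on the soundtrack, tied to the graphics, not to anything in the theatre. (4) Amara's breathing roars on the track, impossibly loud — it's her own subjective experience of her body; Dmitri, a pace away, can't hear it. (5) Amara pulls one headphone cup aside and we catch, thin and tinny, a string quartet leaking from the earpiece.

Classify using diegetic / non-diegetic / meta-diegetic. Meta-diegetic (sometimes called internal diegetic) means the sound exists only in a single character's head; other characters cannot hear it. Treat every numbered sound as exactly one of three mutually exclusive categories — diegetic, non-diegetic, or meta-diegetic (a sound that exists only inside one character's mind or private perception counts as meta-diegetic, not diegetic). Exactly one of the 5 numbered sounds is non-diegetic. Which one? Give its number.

(1) remembered music, private to Amara — Dmitri is oblivious because it isn't in the room → meta-diegetic.
(2) it's Amara's recollection rendered as sound; the other character can't hear it → meta-diegetic.
(3) is non-diegetic: sound married to a title/caption — outside the diegesis by definition.
Sound (4): a subjective body sound — Amara's private perception, inaudible to Dmitri, so meta-diegetic.
(5) is diegetic: the headphones are an on-screen source.
Only (3) is non-diegetic.

3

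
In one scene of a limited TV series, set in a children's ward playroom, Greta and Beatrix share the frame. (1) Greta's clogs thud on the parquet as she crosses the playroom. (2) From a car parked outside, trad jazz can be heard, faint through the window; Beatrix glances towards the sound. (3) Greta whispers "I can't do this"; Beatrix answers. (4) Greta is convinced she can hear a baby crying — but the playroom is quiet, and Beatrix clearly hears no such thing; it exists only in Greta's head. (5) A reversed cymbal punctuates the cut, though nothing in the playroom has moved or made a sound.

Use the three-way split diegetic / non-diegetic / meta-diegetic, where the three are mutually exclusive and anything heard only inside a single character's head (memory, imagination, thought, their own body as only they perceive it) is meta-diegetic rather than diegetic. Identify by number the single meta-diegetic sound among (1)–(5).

(1) Greta's footsteps are produced in the story world → diegetic.
(2) the music has an off-screen but real-world source and a character hears it → diegetic.
Sound (3): spoken by a character present in the story world, so diegetic.
(4) is meta-diegetic: subjective to Greta: the playroom is silent and Beatrix hears nothing.
Sound (5): it's a sound-design accent with no in-world source; no one in the scene can hear it, so non-diegetic.
Only (4) is meta-diegetic.

4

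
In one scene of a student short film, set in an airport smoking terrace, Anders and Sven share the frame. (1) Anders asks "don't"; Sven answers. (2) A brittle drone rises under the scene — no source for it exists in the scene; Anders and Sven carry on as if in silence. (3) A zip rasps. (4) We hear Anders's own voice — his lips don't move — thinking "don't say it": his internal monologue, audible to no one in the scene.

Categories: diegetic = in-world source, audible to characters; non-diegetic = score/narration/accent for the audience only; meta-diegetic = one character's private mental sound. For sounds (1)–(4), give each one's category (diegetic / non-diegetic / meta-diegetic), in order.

diegetic, non-diegetic, diegetic, meta-diegetic

(1) on-screen dialogue — Anders speaks and Sven is there to hear → diegetic.
Sound (2): it has no source in the story world and no character can hear it — it's underscore, so non-diegetic.
Sound (3): the sound comes from a zip physically present in the location, so diegetic.
(4) is meta-diegetic: Anders's thought-voice: a private mental sound no other character can hear.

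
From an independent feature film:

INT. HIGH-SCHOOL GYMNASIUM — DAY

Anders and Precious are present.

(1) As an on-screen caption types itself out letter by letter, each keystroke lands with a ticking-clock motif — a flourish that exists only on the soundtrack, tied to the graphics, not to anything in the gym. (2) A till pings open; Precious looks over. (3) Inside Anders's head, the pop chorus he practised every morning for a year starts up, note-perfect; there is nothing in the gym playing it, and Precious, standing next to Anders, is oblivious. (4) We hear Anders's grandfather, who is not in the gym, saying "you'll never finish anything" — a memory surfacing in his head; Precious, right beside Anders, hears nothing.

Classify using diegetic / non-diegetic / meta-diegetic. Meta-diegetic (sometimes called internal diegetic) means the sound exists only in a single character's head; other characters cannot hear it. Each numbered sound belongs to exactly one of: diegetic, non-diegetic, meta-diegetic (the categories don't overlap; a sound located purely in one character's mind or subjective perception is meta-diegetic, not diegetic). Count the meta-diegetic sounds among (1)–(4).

2

(1) is non-diegetic: it accompanies on-screen graphics, not anything inside the story world.
Sound (2): a till is a real object/event in the scene's world, so diegetic.
Sound (3): it lives in Anders's subjectivity, not in the gym, so meta-diegetic.
(4) is meta-diegetic: the voice is a memory playing only inside Anders's mind; Precious can't hear it.
So 2 of the 4 are meta-diegetic: (3), (4).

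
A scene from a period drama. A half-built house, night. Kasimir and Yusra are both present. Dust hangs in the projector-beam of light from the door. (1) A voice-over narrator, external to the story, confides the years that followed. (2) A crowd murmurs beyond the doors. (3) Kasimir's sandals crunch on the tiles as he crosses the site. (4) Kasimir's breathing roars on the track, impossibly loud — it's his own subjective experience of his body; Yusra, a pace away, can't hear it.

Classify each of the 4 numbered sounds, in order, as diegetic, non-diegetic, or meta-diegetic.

non-diegetic, diegetic, diegetic, meta-diegetic

(1) commentary laid over the scene from outside the fiction → non-diegetic.
Sound (2): ambient/room sound belonging to the story's physical space, so diegetic.
(3) it's the physical sound of Kasimir moving in the space → diegetic.
(4) it's Kasimir's internal bodily sensation rendered as sound; only Kasimir 'hears' it → meta-diegetic.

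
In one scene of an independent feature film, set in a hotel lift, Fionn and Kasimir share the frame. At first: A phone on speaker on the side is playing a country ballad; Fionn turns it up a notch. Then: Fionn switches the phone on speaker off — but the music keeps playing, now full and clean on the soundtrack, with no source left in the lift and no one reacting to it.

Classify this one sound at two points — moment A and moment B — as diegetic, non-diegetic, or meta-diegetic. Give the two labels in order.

Moment A: a phone on speaker is a real in-scene source and Fionn reacts to it → diegetic.
Moment B: there is no longer any in-world source and no one can hear it — it has become underscore → non-diegetic.

diegetic, non-diegetic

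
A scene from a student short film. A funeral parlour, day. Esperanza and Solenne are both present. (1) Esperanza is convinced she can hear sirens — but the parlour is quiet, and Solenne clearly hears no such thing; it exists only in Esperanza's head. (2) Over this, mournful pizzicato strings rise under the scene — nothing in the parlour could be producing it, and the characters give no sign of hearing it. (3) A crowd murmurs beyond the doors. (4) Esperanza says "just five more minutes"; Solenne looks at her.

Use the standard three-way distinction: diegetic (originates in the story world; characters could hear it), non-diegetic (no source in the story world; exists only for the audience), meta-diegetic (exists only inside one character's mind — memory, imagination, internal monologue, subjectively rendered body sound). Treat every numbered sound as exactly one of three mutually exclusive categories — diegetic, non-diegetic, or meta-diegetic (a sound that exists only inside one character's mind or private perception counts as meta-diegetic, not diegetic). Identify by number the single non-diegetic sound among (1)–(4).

2

(1) the sound is imagined by Esperanza; nothing in the story world is producing it and Solenne can't hear it → meta-diegetic.
Sound (2): nothing in the parlour produces it and the characters don't hear it — pure soundtrack, so non-diegetic.
Sound (3): ambient/room sound belonging to the story's physical space, so diegetic.
(4) on-screen dialogue — Esperanza speaks and Solenne is there to hear → diegetic.
Only (2) is non-diegetic.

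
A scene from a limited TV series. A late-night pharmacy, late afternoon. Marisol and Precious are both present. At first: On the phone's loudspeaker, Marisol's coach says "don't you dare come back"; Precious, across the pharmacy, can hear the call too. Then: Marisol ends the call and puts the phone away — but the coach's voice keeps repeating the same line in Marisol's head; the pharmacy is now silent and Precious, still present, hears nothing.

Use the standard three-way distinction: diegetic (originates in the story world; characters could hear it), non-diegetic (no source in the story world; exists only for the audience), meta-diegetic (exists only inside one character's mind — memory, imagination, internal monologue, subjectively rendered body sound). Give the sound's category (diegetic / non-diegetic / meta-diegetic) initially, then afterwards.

Initially: the loudspeaker is an in-world source; both Marisol and Precious hear the call → diegetic.
Afterwards: with the phone off, the voice continues only as Marisol's private mental replay — Precious can't hear it → meta-diegetic.

diegetic, meta-diegetic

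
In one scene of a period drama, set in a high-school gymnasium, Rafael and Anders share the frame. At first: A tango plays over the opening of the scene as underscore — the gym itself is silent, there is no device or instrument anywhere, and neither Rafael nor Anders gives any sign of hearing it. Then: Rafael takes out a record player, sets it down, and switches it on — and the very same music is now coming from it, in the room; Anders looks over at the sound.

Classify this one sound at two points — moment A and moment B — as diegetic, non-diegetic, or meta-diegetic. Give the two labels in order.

non-diegetic, diegetic

Moment A: no in-world source exists and no character can hear it — underscore → non-diegetic.
Moment B: a record player is now a real source in the story world and the characters hear it → diegetic.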